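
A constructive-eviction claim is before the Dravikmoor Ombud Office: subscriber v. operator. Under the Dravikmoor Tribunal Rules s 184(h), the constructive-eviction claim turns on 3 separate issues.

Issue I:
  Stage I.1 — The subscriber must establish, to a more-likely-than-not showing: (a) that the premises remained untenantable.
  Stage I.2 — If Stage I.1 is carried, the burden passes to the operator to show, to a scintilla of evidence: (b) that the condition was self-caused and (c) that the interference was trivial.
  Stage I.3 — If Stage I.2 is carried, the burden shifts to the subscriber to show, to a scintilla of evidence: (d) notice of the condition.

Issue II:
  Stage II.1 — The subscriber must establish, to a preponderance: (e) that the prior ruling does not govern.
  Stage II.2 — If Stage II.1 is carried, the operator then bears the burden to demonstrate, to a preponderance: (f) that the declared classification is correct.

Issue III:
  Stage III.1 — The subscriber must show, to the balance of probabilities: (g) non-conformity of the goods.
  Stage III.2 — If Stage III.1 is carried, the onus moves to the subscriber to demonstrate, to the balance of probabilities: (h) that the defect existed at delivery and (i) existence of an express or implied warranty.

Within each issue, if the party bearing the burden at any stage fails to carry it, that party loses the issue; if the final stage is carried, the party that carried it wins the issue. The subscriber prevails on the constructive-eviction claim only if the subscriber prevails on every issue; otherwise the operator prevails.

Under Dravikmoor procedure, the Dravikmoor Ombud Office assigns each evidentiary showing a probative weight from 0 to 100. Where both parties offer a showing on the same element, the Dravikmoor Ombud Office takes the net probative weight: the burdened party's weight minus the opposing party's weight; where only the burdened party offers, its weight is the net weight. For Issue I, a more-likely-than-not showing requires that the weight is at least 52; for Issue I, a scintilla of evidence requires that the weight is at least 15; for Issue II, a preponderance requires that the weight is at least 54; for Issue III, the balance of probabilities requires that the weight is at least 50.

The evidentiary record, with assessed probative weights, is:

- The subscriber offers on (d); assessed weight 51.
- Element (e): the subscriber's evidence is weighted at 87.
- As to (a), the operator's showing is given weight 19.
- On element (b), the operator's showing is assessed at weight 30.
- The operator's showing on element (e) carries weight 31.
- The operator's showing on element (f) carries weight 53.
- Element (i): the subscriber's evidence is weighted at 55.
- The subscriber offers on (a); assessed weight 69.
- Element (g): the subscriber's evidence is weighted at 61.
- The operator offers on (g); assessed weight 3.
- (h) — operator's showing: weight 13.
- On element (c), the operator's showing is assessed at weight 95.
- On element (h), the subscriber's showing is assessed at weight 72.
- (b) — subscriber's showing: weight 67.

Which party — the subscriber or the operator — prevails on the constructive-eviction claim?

operator

— Issue I —
At Stage I.1 the subscriber must meet a more-likely-than-not showing (weight is at least 52): on (a) the weight is 69 less the opposing 19 gives net 50, < 52, so (a) does not meet the standard.
  Stage I.1 not carried; the subscriber fails its burden.
The operator prevails on this issue.
— Issue II —
At Stage II.1 the subscriber must meet a preponderance (weight is at least 54): on (e) the weight is 87 less the opposing 31 gives net 56, which does reach 54, so (e) meets the standard.
  Stage II.1 carried; the burden shifts to the operator.
At Stage II.2 the operator must meet a preponderance (weight is at least 54): on (f) the weight is 53, < 54, so (f) does not meet the standard.
  Stage II.2 not carried; the operator fails its burden.
The subscriber prevails on this issue.
— Issue III —
At Stage III.1 the subscriber must meet the balance of probabilities (weight is at least 50): on (g) the weight is 61 less the opposing 3 gives net 58, ≥ 50, so (g) meets the standard.
  Stage III.1 is satisfied; the subscriber continues to bear the burden.
At Stage III.2 the subscriber must meet the balance of probabilities (weight is at least 50): on (h) the weight is 72 less the opposing 13 gives net 59, ≥ 50, so (h) meets the standard; on (i) the weight is 55, which does reach 50, so (i) meets the standard.
  All elements met at the final stage.
With every stage satisfied, the subscriber prevails on this issue.
Per-issue: Issue I → operator; Issue II → subscriber; Issue III → subscriber. The subscriber must prevail on every issue; overall, the operator prevails.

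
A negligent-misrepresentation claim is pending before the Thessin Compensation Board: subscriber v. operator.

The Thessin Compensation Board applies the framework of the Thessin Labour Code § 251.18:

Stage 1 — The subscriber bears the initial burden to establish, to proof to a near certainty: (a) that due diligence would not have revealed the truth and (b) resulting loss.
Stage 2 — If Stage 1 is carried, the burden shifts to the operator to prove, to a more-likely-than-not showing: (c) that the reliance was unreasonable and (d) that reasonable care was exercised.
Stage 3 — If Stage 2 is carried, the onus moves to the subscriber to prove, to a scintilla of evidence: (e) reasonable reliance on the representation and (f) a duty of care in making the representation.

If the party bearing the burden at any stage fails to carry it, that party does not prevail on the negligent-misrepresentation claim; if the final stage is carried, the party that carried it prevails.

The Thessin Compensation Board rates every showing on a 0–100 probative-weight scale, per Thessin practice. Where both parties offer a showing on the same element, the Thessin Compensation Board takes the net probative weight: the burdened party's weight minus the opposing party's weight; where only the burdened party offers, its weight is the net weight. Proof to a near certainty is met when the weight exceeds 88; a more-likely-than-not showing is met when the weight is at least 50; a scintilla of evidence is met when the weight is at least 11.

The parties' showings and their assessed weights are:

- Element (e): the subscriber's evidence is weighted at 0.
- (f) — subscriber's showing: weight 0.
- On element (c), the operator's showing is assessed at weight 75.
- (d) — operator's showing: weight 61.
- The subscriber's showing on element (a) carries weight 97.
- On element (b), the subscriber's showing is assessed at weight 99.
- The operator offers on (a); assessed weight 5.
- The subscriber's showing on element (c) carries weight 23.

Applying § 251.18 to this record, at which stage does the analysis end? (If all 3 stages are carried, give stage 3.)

stage 3

At Stage 1 the subscriber must meet proof to a near certainty (weight exceeds 88): on (a) the weight is 97 less the opposing 5 gives net 92, > 88, so (a) meets the standard; on (b) the weight is 99, > 88, so (b) meets the standard.
  The subscriber carries Stage 1; the operator now bears the burden.
At Stage 2 the operator must meet a more-likely-than-not showing (weight is at least 50): on (c) the weight is 75 less the opposing 23 gives net 52, ≥ 50, so (c) meets the standard; on (d) the weight is 61, ≥ 50, so (d) meets the standard.
  Stage 2 carried; the burden shifts to the subscriber.
At Stage 3 the subscriber must meet a scintilla of evidence (weight is at least 11): on (e) the weight is 0, < 11, so (e) does not meet the standard; on (f) the weight is 0, < 11, so (f) does not meet the standard.
  Stage 3 not carried; the subscriber fails its burden.
The analysis ends at Stage 3; the operator prevails.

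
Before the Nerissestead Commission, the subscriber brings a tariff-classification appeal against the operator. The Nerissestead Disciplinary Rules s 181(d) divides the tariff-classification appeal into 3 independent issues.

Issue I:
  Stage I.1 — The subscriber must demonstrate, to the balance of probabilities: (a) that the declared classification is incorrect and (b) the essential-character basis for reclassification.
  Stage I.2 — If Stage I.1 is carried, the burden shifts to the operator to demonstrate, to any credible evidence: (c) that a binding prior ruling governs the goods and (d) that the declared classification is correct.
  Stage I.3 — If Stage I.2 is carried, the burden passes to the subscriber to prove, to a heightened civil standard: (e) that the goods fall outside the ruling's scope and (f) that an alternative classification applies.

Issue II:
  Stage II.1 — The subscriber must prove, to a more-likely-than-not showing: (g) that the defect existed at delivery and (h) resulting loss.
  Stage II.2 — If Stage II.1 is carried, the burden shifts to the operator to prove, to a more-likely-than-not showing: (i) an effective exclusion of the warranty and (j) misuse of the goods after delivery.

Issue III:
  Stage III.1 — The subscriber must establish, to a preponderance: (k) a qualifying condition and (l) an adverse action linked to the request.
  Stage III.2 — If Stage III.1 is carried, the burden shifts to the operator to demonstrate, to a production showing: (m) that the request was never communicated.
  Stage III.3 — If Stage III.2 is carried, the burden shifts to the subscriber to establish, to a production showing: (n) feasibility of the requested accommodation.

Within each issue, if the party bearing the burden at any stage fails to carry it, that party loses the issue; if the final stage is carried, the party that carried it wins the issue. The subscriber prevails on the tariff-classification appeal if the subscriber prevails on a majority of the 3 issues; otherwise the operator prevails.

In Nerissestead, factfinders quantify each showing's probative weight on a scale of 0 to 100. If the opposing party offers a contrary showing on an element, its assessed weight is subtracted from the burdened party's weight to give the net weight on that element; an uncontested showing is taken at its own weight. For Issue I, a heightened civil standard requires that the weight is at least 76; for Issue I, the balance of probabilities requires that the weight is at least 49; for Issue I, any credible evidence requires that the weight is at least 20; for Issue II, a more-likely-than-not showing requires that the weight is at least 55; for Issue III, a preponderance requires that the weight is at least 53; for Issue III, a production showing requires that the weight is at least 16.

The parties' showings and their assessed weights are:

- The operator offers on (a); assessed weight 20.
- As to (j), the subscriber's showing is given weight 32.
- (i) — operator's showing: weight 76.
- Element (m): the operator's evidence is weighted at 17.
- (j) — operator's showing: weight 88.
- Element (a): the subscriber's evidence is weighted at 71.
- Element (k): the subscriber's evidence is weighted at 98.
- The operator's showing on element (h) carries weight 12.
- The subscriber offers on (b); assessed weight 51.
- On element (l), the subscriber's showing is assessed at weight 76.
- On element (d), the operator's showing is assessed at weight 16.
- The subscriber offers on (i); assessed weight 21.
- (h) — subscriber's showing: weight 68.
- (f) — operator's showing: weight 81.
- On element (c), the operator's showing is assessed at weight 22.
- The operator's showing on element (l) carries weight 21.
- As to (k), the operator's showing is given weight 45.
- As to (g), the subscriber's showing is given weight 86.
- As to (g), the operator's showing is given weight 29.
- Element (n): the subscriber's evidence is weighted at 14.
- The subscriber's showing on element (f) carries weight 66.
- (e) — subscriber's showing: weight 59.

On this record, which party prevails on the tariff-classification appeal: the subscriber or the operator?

— Issue I —
At Stage I.1 the subscriber must meet the balance of probabilities (weight is at least 49): on (a) the weight is 71 less the opposing 20 gives net 51, ≥ 49, so (a) meets the standard; on (b) the weight is 51, ≥ 49, so (b) meets the standard.
  The subscriber carries Stage I.1; the operator now bears the burden.
At Stage I.2 the operator must meet any credible evidence (weight is at least 20): on (c) the weight is 22, which does reach 20, so (c) meets the standard; on (d) the weight is 16, which does not reach 20, so (d) does not meet the standard.
  Stage I.2 not carried; the operator fails its burden.
So the subscriber prevails on this issue.
— Issue II —
Stage II.1 — burden on subscriber; standard: a more-likely-than-not showing (weight is at least 55).
    (g): 86 − 29 = 57 ≥ 55 [met]
    (h): 68 − 12 = 56 ≥ 55 [met]
  The subscriber carries Stage II.1; the operator now bears the burden.
Stage II.2 — burden on operator; standard: a more-likely-than-not showing (weight is at least 55).
    (i): 76 − 21 = 55 ≥ 55 [met]
    (j): 88 − 32 = 56 ≥ 55 [met]
  All elements met at the final stage.
All stages carried — the operator prevails on this issue.
— Issue III —
Stage III.1 (subscriber, a preponderance, weight is at least 53): (k) net 98−45=53 ≥ 53 — meets; (l) net 76−21=55 ≥ 53 — meets.
  The subscriber carries Stage III.1; the operator now bears the burden.
Stage III.2 (operator, a production showing, weight is at least 16): (m) 17 ≥ 16 — meets.
  Stage III.2 carried; the burden shifts to the subscriber.
Stage III.3 (subscriber, a production showing, weight is at least 16): (n) 14 < 16 — fails.
  Not every element is met, so the subscriber fails to carry Stage III.3.
The analysis ends at Stage III.3; the operator prevails on this issue.
Per-issue: Issue I → subscriber; Issue II → operator; Issue III → operator. The subscriber must prevail on a majority of issues; overall, the operator prevails.

operator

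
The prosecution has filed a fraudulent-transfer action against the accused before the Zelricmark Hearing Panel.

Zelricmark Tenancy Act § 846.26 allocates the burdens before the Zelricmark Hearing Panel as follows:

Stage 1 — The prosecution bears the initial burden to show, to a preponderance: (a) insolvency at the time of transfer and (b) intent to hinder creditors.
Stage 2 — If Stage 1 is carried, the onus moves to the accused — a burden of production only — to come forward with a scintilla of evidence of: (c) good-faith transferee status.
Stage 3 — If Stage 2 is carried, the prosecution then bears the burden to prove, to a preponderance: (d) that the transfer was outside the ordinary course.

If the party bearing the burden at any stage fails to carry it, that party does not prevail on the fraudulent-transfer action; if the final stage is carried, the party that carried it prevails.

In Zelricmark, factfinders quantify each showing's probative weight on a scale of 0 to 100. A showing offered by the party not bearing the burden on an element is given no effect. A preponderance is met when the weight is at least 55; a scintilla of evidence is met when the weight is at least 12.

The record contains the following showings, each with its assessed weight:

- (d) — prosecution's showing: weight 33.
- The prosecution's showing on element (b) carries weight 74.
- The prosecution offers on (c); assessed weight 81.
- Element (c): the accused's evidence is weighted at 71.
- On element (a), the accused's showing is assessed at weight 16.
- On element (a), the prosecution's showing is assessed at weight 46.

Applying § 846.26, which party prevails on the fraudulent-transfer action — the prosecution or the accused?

accused

At Stage 1 the prosecution must meet a preponderance (weight is at least 55): on (a) the weight is 46 (the accused's 16 is given no effect), < 55, so (a) does not meet the standard; on (b) the weight is 74, ≥ 55, so (b) meets the standard.
  The prosecution does not carry Stage 1.
So the accused prevails.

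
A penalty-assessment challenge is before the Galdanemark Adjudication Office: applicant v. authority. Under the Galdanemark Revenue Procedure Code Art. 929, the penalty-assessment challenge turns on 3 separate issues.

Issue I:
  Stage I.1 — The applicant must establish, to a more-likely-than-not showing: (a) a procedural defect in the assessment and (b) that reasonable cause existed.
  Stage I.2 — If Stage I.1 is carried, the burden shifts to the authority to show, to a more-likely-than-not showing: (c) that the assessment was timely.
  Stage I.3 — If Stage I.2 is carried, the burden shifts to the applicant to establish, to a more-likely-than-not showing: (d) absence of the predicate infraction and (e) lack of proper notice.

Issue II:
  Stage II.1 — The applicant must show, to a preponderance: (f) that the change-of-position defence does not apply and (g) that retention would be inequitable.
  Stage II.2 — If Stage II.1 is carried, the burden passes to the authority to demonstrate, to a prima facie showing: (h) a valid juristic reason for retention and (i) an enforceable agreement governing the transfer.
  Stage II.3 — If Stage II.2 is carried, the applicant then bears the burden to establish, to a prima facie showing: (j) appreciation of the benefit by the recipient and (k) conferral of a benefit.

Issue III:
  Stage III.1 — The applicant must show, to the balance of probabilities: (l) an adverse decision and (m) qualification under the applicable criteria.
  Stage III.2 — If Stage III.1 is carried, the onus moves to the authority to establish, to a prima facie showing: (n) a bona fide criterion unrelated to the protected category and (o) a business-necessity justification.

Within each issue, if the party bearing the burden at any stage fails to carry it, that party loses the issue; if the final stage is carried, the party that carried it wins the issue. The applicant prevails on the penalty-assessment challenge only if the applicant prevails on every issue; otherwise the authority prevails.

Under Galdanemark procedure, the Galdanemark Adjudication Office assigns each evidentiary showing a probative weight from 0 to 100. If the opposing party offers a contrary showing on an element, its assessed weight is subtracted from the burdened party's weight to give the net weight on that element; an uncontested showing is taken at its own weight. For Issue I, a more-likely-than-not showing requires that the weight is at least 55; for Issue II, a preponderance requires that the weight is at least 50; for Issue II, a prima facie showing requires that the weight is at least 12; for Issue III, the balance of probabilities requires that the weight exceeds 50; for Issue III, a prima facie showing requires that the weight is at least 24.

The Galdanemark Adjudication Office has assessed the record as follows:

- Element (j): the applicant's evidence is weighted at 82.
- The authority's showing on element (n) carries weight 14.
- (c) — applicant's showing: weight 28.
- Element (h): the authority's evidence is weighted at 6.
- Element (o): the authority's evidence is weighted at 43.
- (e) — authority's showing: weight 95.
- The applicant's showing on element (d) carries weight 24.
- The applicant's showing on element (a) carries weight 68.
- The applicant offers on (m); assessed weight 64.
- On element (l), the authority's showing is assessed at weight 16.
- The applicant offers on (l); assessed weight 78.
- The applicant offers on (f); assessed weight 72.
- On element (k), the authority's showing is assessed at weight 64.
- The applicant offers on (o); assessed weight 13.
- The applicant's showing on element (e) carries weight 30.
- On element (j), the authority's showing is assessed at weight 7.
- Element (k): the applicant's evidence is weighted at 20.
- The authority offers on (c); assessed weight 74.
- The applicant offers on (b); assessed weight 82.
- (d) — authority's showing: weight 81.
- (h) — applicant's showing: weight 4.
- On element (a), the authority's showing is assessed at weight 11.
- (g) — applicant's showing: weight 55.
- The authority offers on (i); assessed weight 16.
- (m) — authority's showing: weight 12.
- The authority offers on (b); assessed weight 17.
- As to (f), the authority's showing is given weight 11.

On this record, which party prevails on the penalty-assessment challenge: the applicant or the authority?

— Issue I —
Stage I.1 (applicant, a more-likely-than-not showing, weight is at least 55): (a) net 68−11=57 ≥ 55 — meets; (b) net 82−17=65 ≥ 55 — meets.
  Stage I.1 is satisfied; the onus moves to the authority.
Stage I.2 (authority, a more-likely-than-not showing, weight is at least 55): (c) net 74−28=46 < 55 — fails.
  The authority does not carry Stage I.2.
So the applicant prevails on this issue.
— Issue II —
At Stage II.1 the applicant must meet a preponderance (weight is at least 50): on (f) the weight is 72 less the opposing 11 gives net 61, which does reach 50, so (f) meets the standard; on (g) the weight is 55, which does reach 50, so (g) meets the standard.
  The applicant carries Stage II.1; the authority now bears the burden.
At Stage II.2 the authority must meet a prima facie showing (weight is at least 12): on (h) the weight is 6 less the opposing 4 gives net 2, which does not reach 12, so (h) does not meet the standard; on (i) the weight is 16, which does reach 12, so (i) meets the standard.
  Not every element is met, so the authority fails to carry Stage II.2.
The applicant prevails on this issue.
— Issue III —
Stage III.1 (applicant, the balance of probabilities, weight exceeds 50): (l) net 78−16=62 > 50 — meets; (m) net 64−12=52 > 50 — meets.
  All elements met. The burden passes to the authority.
Stage III.2 (authority, a prima facie showing, weight is at least 24): (n) 14 < 24 — fails; (o) net 43−13=30 ≥ 24 — meets.
  The authority does not carry Stage III.2.
So the applicant prevails on this issue.
Per-issue: Issue I → applicant; Issue II → applicant; Issue III → applicant. The applicant must prevail on every issue; overall, the applicant prevails.

applicant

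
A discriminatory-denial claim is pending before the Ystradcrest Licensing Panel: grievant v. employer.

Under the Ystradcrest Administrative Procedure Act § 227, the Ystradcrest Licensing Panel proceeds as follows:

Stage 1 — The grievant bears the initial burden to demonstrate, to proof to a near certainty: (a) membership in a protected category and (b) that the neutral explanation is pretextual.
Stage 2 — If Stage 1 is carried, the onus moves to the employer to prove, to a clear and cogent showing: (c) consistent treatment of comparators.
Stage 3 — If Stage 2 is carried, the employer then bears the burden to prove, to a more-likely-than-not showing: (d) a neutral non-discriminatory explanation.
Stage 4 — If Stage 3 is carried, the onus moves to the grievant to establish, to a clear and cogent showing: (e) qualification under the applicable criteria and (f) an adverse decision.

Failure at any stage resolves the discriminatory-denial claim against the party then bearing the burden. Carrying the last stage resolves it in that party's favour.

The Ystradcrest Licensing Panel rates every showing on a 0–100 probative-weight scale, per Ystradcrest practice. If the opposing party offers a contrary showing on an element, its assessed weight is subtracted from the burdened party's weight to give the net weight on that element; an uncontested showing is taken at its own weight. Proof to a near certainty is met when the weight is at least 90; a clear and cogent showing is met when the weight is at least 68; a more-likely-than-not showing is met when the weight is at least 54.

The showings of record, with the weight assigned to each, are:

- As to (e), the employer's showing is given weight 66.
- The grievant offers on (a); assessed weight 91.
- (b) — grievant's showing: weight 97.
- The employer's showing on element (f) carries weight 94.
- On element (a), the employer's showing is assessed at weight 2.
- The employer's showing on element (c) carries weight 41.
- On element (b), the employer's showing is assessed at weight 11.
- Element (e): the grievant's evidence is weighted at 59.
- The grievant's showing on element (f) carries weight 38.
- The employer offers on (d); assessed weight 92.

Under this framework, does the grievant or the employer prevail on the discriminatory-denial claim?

Stage 1 (grievant, proof to a near certainty, weight is at least 90): (a) net 91−2=89 < 90 — fails; (b) net 97−11=86 < 90 — fails.
  Stage 1 not carried; the grievant fails its burden.
The analysis ends at Stage 1; the employer prevails.

employer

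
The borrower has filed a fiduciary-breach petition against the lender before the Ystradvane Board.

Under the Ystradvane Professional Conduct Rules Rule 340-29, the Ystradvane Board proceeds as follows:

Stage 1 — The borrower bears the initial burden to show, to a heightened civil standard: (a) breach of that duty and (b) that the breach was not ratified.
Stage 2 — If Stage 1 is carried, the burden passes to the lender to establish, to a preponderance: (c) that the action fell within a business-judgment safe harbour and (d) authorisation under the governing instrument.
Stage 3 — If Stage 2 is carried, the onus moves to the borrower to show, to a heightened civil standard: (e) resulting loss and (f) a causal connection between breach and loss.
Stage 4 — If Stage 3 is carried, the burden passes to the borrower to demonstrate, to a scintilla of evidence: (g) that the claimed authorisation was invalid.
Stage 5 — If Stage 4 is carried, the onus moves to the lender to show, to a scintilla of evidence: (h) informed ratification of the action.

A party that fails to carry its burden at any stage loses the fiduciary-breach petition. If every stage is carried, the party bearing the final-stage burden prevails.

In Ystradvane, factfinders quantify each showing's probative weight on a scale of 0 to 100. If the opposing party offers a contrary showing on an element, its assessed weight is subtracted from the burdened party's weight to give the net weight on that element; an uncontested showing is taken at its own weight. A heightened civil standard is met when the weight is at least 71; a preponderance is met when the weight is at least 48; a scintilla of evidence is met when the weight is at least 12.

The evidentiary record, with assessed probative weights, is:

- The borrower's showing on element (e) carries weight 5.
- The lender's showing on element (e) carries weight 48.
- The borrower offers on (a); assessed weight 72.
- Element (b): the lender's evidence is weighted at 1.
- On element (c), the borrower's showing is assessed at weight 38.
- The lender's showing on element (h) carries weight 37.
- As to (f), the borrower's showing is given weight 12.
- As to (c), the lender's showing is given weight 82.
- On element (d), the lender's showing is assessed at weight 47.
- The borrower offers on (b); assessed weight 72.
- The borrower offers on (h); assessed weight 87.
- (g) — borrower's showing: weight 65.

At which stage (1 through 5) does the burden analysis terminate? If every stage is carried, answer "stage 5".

stage 2

Stage 1 (borrower, a heightened civil standard, weight is at least 71): (a) 72 ≥ 71 — meets; (b) net 72−1=71 ≥ 71 — meets.
  All elements met. The burden passes to the lender.
Stage 2 (lender, a preponderance, weight is at least 48): (c) net 82−38=44 < 48 — fails; (d) 47 < 48 — fails.
  The lender does not carry Stage 2.
The analysis ends at Stage 2; the borrower prevails.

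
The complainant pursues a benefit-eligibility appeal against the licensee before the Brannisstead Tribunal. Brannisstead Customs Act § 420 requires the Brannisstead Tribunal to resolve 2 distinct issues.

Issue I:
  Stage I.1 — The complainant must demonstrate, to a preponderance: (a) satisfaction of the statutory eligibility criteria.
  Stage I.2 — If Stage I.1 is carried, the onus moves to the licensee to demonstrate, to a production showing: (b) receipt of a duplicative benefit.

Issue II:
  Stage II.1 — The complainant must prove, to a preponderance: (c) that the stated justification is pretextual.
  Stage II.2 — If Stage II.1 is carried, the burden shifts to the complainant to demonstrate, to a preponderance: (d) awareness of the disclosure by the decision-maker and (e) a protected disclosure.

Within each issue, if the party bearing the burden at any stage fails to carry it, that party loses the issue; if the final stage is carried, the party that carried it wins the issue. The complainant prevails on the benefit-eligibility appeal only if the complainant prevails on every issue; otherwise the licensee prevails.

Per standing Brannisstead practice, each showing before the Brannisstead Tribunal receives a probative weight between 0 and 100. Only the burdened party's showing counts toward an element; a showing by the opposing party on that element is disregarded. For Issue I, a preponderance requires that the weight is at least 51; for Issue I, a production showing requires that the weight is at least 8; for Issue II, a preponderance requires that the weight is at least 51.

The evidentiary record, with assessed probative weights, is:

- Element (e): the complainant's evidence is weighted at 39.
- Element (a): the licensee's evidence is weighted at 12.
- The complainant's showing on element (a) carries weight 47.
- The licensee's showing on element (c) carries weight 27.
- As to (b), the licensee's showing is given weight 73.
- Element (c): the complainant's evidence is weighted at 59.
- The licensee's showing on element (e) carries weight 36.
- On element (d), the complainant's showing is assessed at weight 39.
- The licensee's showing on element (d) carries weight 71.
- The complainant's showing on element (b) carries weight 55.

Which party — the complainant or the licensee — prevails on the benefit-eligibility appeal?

licensee

— Issue I —
Stage I.1 — burden on complainant; standard: a preponderance (weight is at least 51).
    (a): 47 (licensee's 12 disregarded) < 51 [not met]
  Stage I.1 not carried; the complainant fails its burden.
The licensee prevails on this issue.
— Issue II —
Stage II.1 — burden on complainant; standard: a preponderance (weight is at least 51).
    (c): 59 (licensee's 27 disregarded) ≥ 51 [met]
  Stage II.1 carried; the burden remains with the complainant.
Stage II.2 — burden on complainant; standard: a preponderance (weight is at least 51).
    (d): 39 (licensee's 71 disregarded) < 51 [not met]
    (e): 39 (licensee's 36 disregarded) < 51 [not met]
  Stage II.2 not carried; the complainant fails its burden.
The analysis ends at Stage II.2; the licensee prevails on this issue.
Per-issue: Issue I → licensee; Issue II → licensee. The complainant must prevail on every issue; overall, the licensee prevails.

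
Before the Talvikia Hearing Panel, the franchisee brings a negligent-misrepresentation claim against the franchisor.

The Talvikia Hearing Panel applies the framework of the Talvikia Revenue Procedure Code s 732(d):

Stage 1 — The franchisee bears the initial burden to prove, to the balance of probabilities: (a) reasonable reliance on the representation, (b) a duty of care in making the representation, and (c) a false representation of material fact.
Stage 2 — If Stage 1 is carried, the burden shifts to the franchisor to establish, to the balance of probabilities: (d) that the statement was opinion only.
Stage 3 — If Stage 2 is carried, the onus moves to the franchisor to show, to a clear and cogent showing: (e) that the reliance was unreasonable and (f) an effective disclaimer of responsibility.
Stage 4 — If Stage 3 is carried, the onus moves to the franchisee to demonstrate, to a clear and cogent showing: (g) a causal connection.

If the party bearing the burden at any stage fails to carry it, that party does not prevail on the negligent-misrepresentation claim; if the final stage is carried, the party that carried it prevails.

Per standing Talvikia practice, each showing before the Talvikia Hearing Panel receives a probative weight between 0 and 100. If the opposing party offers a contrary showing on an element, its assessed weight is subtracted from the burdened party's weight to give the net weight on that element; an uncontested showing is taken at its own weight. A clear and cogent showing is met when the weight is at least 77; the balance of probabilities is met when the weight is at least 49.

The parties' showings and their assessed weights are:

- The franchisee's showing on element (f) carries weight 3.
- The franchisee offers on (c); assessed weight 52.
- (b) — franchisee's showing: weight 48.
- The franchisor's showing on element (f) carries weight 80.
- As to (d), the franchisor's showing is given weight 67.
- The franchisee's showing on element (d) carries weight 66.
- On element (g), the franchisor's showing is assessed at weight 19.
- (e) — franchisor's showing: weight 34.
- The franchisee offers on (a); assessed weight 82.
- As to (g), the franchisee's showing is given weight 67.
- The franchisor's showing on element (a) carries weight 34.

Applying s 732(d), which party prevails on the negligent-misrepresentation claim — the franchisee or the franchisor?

franchisor

Stage 1 (franchisee, the balance of probabilities, weight is at least 49): (a) net 82−34=48 < 49 — fails; (b) 48 < 49 — fails; (c) 52 ≥ 49 — meets.
  Not every element is met, so the franchisee fails to carry Stage 1.
The franchisor prevails.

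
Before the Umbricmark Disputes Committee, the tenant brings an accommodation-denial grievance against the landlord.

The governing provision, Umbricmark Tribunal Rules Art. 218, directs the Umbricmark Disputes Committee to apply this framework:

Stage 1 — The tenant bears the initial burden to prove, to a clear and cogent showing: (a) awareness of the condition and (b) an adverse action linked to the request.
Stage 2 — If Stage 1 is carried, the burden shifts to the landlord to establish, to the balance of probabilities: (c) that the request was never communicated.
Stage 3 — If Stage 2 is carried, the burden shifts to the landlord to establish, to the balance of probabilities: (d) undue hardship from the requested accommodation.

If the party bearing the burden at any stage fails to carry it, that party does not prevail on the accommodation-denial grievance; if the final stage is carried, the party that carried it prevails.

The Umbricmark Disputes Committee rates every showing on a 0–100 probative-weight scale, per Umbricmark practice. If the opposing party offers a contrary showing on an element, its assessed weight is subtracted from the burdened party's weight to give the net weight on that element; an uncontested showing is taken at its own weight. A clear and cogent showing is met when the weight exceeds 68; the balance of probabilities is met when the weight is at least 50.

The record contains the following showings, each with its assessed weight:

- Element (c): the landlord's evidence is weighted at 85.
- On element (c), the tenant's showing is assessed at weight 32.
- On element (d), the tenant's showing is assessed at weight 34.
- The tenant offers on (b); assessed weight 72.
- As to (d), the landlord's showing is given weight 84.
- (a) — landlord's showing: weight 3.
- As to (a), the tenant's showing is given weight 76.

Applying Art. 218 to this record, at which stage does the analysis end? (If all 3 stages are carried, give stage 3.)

stage 3

Stage 1 (tenant, a clear and cogent showing, weight exceeds 68): (a) net 76−3=73 > 68 — meets; (b) 72 > 68 — meets.
  The tenant carries Stage 1; the landlord now bears the burden.
Stage 2 (landlord, the balance of probabilities, weight is at least 50): (c) net 85−32=53 ≥ 50 — meets.
  All elements met. The landlord retains the burden for Stage 3.
Stage 3 (landlord, the balance of probabilities, weight is at least 50): (d) net 84−34=50 ≥ 50 — meets.
  The landlord carries the last stage.
With every stage satisfied, the landlord prevails.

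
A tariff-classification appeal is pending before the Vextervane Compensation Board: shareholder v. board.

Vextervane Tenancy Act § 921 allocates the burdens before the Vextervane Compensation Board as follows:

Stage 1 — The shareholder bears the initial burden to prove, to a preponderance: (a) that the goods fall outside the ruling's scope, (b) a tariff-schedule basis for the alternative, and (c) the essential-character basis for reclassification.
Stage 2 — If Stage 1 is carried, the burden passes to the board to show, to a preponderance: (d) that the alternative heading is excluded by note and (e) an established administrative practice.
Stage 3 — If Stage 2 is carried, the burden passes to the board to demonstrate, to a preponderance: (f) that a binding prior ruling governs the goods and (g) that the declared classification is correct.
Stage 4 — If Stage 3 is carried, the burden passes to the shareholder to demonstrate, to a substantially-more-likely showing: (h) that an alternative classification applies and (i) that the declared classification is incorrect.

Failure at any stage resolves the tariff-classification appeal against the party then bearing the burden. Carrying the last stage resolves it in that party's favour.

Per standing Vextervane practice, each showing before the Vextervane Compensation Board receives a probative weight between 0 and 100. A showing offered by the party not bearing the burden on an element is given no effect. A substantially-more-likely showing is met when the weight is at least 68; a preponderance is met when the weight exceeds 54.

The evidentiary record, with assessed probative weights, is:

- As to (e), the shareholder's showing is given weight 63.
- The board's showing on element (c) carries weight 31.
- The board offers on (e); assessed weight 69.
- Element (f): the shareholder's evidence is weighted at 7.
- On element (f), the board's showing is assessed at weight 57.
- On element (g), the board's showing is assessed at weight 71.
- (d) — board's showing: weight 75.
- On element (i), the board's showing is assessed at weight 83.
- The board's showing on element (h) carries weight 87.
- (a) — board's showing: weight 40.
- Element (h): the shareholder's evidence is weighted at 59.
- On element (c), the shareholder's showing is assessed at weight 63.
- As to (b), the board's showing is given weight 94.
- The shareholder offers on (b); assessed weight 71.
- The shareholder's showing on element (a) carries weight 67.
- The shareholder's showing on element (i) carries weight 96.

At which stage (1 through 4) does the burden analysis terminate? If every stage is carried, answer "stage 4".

Stage 1 (shareholder, a preponderance, weight exceeds 54): (a) 67 (board's 40 disregarded) > 54 — meets; (b) 71 (board's 94 disregarded) > 54 — meets; (c) 63 (board's 31 disregarded) > 54 — meets.
  Stage 1 carried; the burden shifts to the board.
Stage 2 (board, a preponderance, weight exceeds 54): (d) 75 > 54 — meets; (e) 69 (shareholder's 63 disregarded) > 54 — meets.
  All elements met. The board retains the burden for Stage 3.
Stage 3 (board, a preponderance, weight exceeds 54): (f) 57 (shareholder's 7 disregarded) > 54 — meets; (g) 71 > 54 — meets.
  Stage 3 is satisfied; the onus moves to the shareholder.
Stage 4 (shareholder, a substantially-more-likely showing, weight is at least 68): (h) 59 (board's 87 disregarded) < 68 — fails; (i) 96 (board's 83 disregarded) ≥ 68 — meets.
  Stage 4 not carried; the shareholder fails its burden.
The analysis ends at Stage 4; the board prevails.

stage 4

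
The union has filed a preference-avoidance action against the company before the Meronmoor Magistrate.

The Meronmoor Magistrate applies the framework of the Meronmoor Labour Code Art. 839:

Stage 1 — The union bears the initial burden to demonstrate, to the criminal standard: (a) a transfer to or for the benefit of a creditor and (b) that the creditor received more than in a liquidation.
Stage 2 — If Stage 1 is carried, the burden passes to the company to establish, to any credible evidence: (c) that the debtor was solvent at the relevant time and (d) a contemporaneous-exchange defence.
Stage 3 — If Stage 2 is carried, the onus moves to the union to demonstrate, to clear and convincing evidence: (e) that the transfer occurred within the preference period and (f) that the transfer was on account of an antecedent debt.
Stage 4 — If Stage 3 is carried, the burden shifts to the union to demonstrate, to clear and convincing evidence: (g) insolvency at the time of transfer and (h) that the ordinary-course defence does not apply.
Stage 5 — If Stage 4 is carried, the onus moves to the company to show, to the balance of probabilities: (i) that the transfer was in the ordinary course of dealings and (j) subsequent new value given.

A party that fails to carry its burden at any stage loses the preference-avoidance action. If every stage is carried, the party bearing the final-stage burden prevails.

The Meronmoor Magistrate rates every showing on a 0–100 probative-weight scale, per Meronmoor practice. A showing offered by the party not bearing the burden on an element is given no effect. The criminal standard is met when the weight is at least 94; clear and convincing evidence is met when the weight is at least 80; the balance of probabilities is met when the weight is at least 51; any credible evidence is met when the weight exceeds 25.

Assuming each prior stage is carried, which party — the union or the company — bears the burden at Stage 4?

Stage 4's rule assigns the burden to the union (to clear and convincing evidence).

union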